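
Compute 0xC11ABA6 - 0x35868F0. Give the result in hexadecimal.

0x8B942B6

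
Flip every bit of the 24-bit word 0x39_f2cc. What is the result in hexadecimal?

Each hex digit d becomes f−d:
  3→c, 9→6, f→0, 2→d, c→3, c→3

0xc60d33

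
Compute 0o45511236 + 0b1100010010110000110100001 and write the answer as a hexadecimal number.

0x21FF43F

0o45511236 = 0x96929E in hexadecimal.
0b1100010010110000110100001 = 0x18961A1 in hexadecimal.
Add column by column in base 16, right to left:
  E+1 = F
  9+A = 3 carry 1
  2+1+1 = 4
  9+6 = F
  6+9 = F
  9+8 = 1 carry 1
  0+1+1 = 2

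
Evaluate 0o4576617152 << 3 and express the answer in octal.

0o45766171520

Shifting left by 3 bits = 1 oct digit: append 1 zero.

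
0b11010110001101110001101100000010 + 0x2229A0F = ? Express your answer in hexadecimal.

0xD859B511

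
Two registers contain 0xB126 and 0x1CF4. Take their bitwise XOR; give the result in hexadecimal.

0xADD2

XOR each hex digit independently (no carries):
  B^1=A, 1^C=D, 2^F=D, 6^4=2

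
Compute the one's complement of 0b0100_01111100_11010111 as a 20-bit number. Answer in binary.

0b10111000001100101000

Invert each bit: 01000111110011010111 → 10111000001100101000.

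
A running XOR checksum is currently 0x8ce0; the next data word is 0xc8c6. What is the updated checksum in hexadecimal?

XOR each hex digit independently (no carries):
  8^c=4, c^8=4, e^c=2, 0^6=6

0x4426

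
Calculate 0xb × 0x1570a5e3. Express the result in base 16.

0xebd720c1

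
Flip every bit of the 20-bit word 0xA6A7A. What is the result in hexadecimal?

Each hex digit d becomes F−d:
  A→5, 6→9, A→5, 7→8, A→5

0x59585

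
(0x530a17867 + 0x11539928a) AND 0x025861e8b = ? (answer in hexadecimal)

Add column by column in base 16, right to left:
  7+a = 1 carry 1
  6+8+1 = f
  8+2 = a
  7+9 = 0 carry 1
  1+9+1 = b
  a+3 = d
  0+5 = 5
  3+1 = 4
  5+1 = 6
Sum = 0x645db0af1; now AND with 0x025861e8b:
  6&0=0, 4&2=0, 5&5=5, d&8=8, b&6=2, 0&1=0, a&e=a, f&8=8, 1&b=1

0x5820a81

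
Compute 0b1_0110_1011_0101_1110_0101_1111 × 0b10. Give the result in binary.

Multiply each base-2 digit by 2, carrying:
  1×2 = 2 → write 0 carry 1
  1×2+1 = 3 → write 1 carry 1
  1×2+1 = 3 → write 1 carry 1
  1×2+1 = 3 → write 1 carry 1
  1×2+1 = 3 → write 1 carry 1
  0×2+1 = 1 → write 1
  1×2 = 2 → write 0 carry 1
  0×2+1 = 1 → write 1
  0×2 = 0 → write 0
  1×2 = 2 → write 0 carry 1
  1×2+1 = 3 → write 1 carry 1
  1×2+1 = 3 → write 1 carry 1
  1×2+1 = 3 → write 1 carry 1
  0×2+1 = 1 → write 1
  1×2 = 2 → write 0 carry 1
  0×2+1 = 1 → write 1
  1×2 = 2 → write 0 carry 1
  1×2+1 = 3 → write 1 carry 1
  0×2+1 = 1 → write 1
  1×2 = 2 → write 0 carry 1
  0×2+1 = 1 → write 1
  1×2 = 2 → write 0 carry 1
  1×2+1 = 3 → write 1 carry 1
  0×2+1 = 1 → write 1
  1×2 = 2 → write 0 carry 1
  remaining carry: 1

0b10110101101011110010111110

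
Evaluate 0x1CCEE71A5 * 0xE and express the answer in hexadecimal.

0x19350A3706

Multiply each base-16 digit by 14, carrying:
  5×14 = 70 → write 6 carry 4
  A×14+4 = 144 → write 0 carry 9
  1×14+9 = 23 → write 7 carry 1
  7×14+1 = 99 → write 3 carry 6
  E×14+6 = 202 → write A carry 12
  E×14+12 = 208 → write 0 carry 13
  C×14+13 = 181 → write 5 carry 11
  C×14+11 = 179 → write 3 carry 11
  1×14+11 = 25 → write 9 carry 1
  remaining carry: 1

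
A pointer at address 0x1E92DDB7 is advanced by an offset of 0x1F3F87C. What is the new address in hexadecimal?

Add column by column in base 16, right to left:
  7+C = 3 carry 1
  B+7+1 = 3 carry 1
  D+8+1 = 6 carry 1
  D+F+1 = D carry 1
  2+3+1 = 6
  9+F = 8 carry 1
  E+1+1 = 0 carry 1
  1+0+1 = 2

0x2086D633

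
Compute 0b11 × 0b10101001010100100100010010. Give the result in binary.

0b111111011111101101100110110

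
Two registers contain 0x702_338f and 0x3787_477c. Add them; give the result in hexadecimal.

0x3e897b0b

Add column by column in base 16, right to left:
  f+c = b carry 1
  8+7+1 = 0 carry 1
  3+7+1 = b
  3+4 = 7
  2+7 = 9
  0+8 = 8
  7+7 = e
  0+3 = 3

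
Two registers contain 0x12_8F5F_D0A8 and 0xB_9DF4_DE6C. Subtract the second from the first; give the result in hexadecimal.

0x6F16AF23C

Subtract column by column in base 16:
  8-C → C (borrow)
  A-6-1 → 3
  0-E → 2 (borrow)
  D-D-1 → F (borrow)
  F-4-1 → A
  5-F → 6 (borrow)
  F-D-1 → 1
  8-9 → F (borrow)
  2-B-1 → 6 (borrow)
  1-0-1 → 0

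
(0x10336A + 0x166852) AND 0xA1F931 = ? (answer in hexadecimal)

Add column by column in base 16, right to left:
  A+2 = C
  6+5 = B
  3+8 = B
  3+6 = 9
  0+6 = 6
  1+1 = 2
Sum = 0x269BBC; now AND with 0xA1F931:
  2&A=2, 6&1=0, 9&F=9, B&9=9, B&3=3, C&1=0

0x209930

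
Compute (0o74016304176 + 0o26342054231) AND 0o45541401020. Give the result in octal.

Add column by column in base 8, right to left:
  6+1 = 7
  7+3 = 2 carry 1
  1+2+1 = 4
  4+4 = 0 carry 1
  0+5+1 = 6
  3+0 = 3
  6+2 = 0 carry 1
  1+4+1 = 6
  0+3 = 3
  4+6 = 2 carry 1
  7+2+1 = 2 carry 1
  final carry 1
Sum = 0o122360360427; now AND with 0o45541401020:
  1&0=0, 2&4=0, 2&5=0, 3&5=1, 6&4=4, 0&1=0, 3&4=0, 6&0=0, 0&1=0, 4&0=0, 2&2=2, 7&0=0

0o140000020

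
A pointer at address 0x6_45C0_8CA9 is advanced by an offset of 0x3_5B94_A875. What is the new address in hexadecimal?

Add column by column in base 16, right to left:
  9+5 = E
  A+7 = 1 carry 1
  C+8+1 = 5 carry 1
  8+A+1 = 3 carry 1
  0+4+1 = 5
  C+9 = 5 carry 1
  5+B+1 = 1 carry 1
  4+5+1 = A
  6+3 = 9

0x9A155351E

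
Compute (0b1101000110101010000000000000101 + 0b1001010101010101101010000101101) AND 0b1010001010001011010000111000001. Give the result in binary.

0b10001010001011000000000000000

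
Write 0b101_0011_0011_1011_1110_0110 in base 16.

Group the bits into nibbles: 0101 0011 0011 1011 1110 0110 → 533BE6.

0x533BE6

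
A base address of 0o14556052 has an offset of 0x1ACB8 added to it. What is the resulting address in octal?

0o15104342

0x1ACB8 = 0o326270 in octal.
Add column by column in base 8, right to left:
  2+0 = 2
  5+7 = 4 carry 1
  0+2+1 = 3
  6+6 = 4 carry 1
  5+2+1 = 0 carry 1
  5+3+1 = 1 carry 1
  4+0+1 = 5
  1+0 = 1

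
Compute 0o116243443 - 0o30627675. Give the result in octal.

Subtract column by column in base 8:
  3-5 → 6 (borrow)
  4-7-1 → 4 (borrow)
  4-6-1 → 5 (borrow)
  3-7-1 → 3 (borrow)
  4-2-1 → 1
  2-6 → 4 (borrow)
  6-0-1 → 5
  1-3 → 6 (borrow)
  1-0-1 → 0

0o65413546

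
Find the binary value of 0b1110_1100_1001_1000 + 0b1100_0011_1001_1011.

0b11011000000110011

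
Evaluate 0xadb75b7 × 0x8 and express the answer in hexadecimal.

0x56dbadb8

Multiply each base-16 digit by 8, carrying:
  7×8 = 56 → write 8 carry 3
  b×8+3 = 91 → write b carry 5
  5×8+5 = 45 → write d carry 2
  7×8+2 = 58 → write a carry 3
  b×8+3 = 91 → write b carry 5
  d×8+5 = 109 → write d carry 6
  a×8+6 = 86 → write 6 carry 5
  remaining carry: 5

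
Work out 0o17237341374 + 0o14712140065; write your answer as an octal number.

Add column by column in base 8, right to left:
  4+5 = 1 carry 1
  7+6+1 = 6 carry 1
  3+0+1 = 4
  1+0 = 1
  4+4 = 0 carry 1
  3+1+1 = 5
  7+2 = 1 carry 1
  3+1+1 = 5
  2+7 = 1 carry 1
  7+4+1 = 4 carry 1
  1+1+1 = 3

0o34151501461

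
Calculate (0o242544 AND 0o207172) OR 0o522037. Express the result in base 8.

0o722177

0o242544 AND 0o207172 = 0o202140.
Then OR with 0o522037.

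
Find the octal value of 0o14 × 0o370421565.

0o5646324574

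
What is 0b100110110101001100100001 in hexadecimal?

0x9b5321

Group the bits into nibbles: 1001 1011 0101 0011 0010 0001 → 9b5321.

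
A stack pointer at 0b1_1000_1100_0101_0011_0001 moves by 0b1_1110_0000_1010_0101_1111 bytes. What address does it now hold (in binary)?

0b1101101100111110010000

Add column by column in base 2, right to left:
  1+1 = 0 carry 1
  0+1+1 = 0 carry 1
  0+1+1 = 0 carry 1
  0+1+1 = 0 carry 1
  1+1+1 = 1 carry 1
  1+0+1 = 0 carry 1
  0+1+1 = 0 carry 1
  0+0+1 = 1
  1+0 = 1
  0+1 = 1
  1+0 = 1
  0+1 = 1
  0+0 = 0
  0+0 = 0
  1+0 = 1
  1+0 = 1
  0+0 = 0
  0+1 = 1
  0+1 = 1
  1+1 = 0 carry 1
  1+1+1 = 1 carry 1
  final carry 1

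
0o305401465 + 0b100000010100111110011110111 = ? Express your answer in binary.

0b111001000001000000000101100

0o305401465 = 0b11000101100000001100110101 in binary.
Add column by column in base 2, right to left:
  1+1 = 0 carry 1
  0+1+1 = 0 carry 1
  1+1+1 = 1 carry 1
  0+0+1 = 1
  1+1 = 0 carry 1
  1+1+1 = 1 carry 1
  0+1+1 = 0 carry 1
  0+1+1 = 0 carry 1
  1+0+1 = 0 carry 1
  1+0+1 = 0 carry 1
  0+1+1 = 0 carry 1
  0+1+1 = 0 carry 1
  0+1+1 = 0 carry 1
  0+1+1 = 0 carry 1
  0+1+1 = 0 carry 1
  0+0+1 = 1
  0+0 = 0
  1+1 = 0 carry 1
  1+0+1 = 0 carry 1
  0+1+1 = 0 carry 1
  1+0+1 = 0 carry 1
  0+0+1 = 1
  0+0 = 0
  0+0 = 0
  1+0 = 1
  1+0 = 1
  0+1 = 1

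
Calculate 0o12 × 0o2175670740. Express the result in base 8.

Multiply each base-8 digit by 10, carrying:
  0×10 = 0 → write 0
  4×10 = 40 → write 0 carry 5
  7×10+5 = 75 → write 3 carry 9
  0×10+9 = 9 → write 1 carry 1
  7×10+1 = 71 → write 7 carry 8
  6×10+8 = 68 → write 4 carry 8
  5×10+8 = 58 → write 2 carry 7
  7×10+7 = 77 → write 5 carry 9
  1×10+9 = 19 → write 3 carry 2
  2×10+2 = 22 → write 6 carry 2
  remaining carry: 2

0o26352471300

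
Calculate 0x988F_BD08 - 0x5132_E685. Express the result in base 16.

0x475CD683

Subtract column by column in base 16:
  8-5 → 3
  0-8 → 8 (borrow)
  D-6-1 → 6
  B-E → D (borrow)
  F-2-1 → C
  8-3 → 5
  8-1 → 7
  9-5 → 4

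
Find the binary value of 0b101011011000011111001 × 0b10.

Multiply each base-2 digit by 2, carrying:
  1×2 = 2 → write 0 carry 1
  0×2+1 = 1 → write 1
  0×2 = 0 → write 0
  1×2 = 2 → write 0 carry 1
  1×2+1 = 3 → write 1 carry 1
  1×2+1 = 3 → write 1 carry 1
  1×2+1 = 3 → write 1 carry 1
  1×2+1 = 3 → write 1 carry 1
  0×2+1 = 1 → write 1
  0×2 = 0 → write 0
  0×2 = 0 → write 0
  0×2 = 0 → write 0
  1×2 = 2 → write 0 carry 1
  1×2+1 = 3 → write 1 carry 1
  0×2+1 = 1 → write 1
  1×2 = 2 → write 0 carry 1
  1×2+1 = 3 → write 1 carry 1
  0×2+1 = 1 → write 1
  1×2 = 2 → write 0 carry 1
  0×2+1 = 1 → write 1
  1×2 = 2 → write 0 carry 1
  remaining carry: 1

0b1010110110000111110010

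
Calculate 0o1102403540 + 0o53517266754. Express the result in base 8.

0o54621672514

Add column by column in base 8, right to left:
  0+4 = 4
  4+5 = 1 carry 1
  5+7+1 = 5 carry 1
  3+6+1 = 2 carry 1
  0+6+1 = 7
  4+2 = 6
  2+7 = 1 carry 1
  0+1+1 = 2
  1+5 = 6
  1+3 = 4
  0+5 = 5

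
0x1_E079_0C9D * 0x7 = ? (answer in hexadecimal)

0xD234F584B

Multiply each base-16 digit by 7, carrying:
  D×7 = 91 → write B carry 5
  9×7+5 = 68 → write 4 carry 4
  C×7+4 = 88 → write 8 carry 5
  0×7+5 = 5 → write 5
  9×7 = 63 → write F carry 3
  7×7+3 = 52 → write 4 carry 3
  0×7+3 = 3 → write 3
  E×7 = 98 → write 2 carry 6
  1×7+6 = 13 → write D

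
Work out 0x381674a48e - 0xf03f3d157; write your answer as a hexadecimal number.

0x291280d337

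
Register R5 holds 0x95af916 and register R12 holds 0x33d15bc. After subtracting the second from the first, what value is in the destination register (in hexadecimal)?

0x61de35a

Subtract column by column in base 16:
  6-c → a (borrow)
  1-b-1 → 5 (borrow)
  9-5-1 → 3
  f-1 → e
  a-d → d (borrow)
  5-3-1 → 1
  9-3 → 6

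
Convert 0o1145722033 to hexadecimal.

Each octal digit is 3 bits: 1=001 1=001 4=100 5=101 7=111 2=010 2=010 0=000 3=011 3=011.
Group the bits into nibbles: 1001 1001 0111 1010 0100 0001 1011 → 997A41B.

0x997A41B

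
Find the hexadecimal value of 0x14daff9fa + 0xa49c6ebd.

Add column by column in base 16, right to left:
  a+d = 7 carry 1
  f+b+1 = b carry 1
  9+e+1 = 8 carry 1
  f+6+1 = 6 carry 1
  f+c+1 = c carry 1
  a+9+1 = 4 carry 1
  d+4+1 = 2 carry 1
  4+a+1 = f
  1+0 = 1

0x1f24c68b7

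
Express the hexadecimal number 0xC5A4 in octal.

Expand each hex digit to 4 bits: C=1100 5=0101 A=1010 4=0100.
Group the bits in threes: 001 100 010 110 100 100 → 142644.

0o142644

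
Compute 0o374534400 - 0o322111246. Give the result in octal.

0o52423132

Subtract column by column in base 8:
  0-6 → 2 (borrow)
  0-4-1 → 3 (borrow)
  4-2-1 → 1
  4-1 → 3
  3-1 → 2
  5-1 → 4
  4-2 → 2
  7-2 → 5
  3-3 → 0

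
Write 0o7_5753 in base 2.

Each octal digit is 3 bits: 7=111 5=101 7=111 5=101 3=011.

0b111101111101011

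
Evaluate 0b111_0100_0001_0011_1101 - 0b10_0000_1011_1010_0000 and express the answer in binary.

0b1010011010110011101

Subtract column by column in base 2:
  1-0 → 1
  0-0 → 0
  1-0 → 1
  1-0 → 1
  1-0 → 1
  1-1 → 0
  0-0 → 0
  0-1 → 1 (borrow)
  1-1-1 → 1 (borrow)
  0-1-1 → 0 (borrow)
  0-0-1 → 1 (borrow)
  0-1-1 → 0 (borrow)
  0-0-1 → 1 (borrow)
  0-0-1 → 1 (borrow)
  1-0-1 → 0
  0-0 → 0
  1-0 → 1
  1-1 → 0
  1-0 → 1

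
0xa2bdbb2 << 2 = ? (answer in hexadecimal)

0x28af6ec8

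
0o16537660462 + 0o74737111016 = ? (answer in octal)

Add column by column in base 8, right to left:
  2+6 = 0 carry 1
  6+1+1 = 0 carry 1
  4+0+1 = 5
  0+1 = 1
  6+1 = 7
  6+1 = 7
  7+7 = 6 carry 1
  3+3+1 = 7
  5+7 = 4 carry 1
  6+4+1 = 3 carry 1
  1+7+1 = 1 carry 1
  final carry 1

0o113476771500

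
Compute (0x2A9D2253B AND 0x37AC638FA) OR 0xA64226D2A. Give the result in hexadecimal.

0xA6CE26D3A

0x2A9D2253B AND 0x37AC638FA = 0x228C2203A.
Then OR with 0xA64226D2A.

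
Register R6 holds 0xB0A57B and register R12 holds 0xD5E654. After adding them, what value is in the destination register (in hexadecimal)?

0x1868BCF

Add column by column in base 16, right to left:
  B+4 = F
  7+5 = C
  5+6 = B
  A+E = 8 carry 1
  0+5+1 = 6
  B+D = 8 carry 1
  final carry 1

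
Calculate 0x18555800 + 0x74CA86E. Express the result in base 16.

Add column by column in base 16, right to left:
  0+E = E
  0+6 = 6
  8+8 = 0 carry 1
  5+A+1 = 0 carry 1
  5+C+1 = 2 carry 1
  5+4+1 = A
  8+7 = F
  1+0 = 1

0x1FA2006E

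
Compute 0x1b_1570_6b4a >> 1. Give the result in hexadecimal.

1 bits is not a whole number of base-16 digits; in binary: 1101100010101011100000110101101001010 >> 1 = 110110001010101110000011010110100101.

0xd8ab835a5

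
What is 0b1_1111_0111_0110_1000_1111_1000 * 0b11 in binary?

Multiply each base-2 digit by 3, carrying:
  0×3 = 0 → write 0
  0×3 = 0 → write 0
  0×3 = 0 → write 0
  1×3 = 3 → write 1 carry 1
  1×3+1 = 4 → write 0 carry 2
  1×3+2 = 5 → write 1 carry 2
  1×3+2 = 5 → write 1 carry 2
  1×3+2 = 5 → write 1 carry 2
  0×3+2 = 2 → write 0 carry 1
  0×3+1 = 1 → write 1
  0×3 = 0 → write 0
  1×3 = 3 → write 1 carry 1
  0×3+1 = 1 → write 1
  1×3 = 3 → write 1 carry 1
  1×3+1 = 4 → write 0 carry 2
  0×3+2 = 2 → write 0 carry 1
  1×3+1 = 4 → write 0 carry 2
  1×3+2 = 5 → write 1 carry 2
  1×3+2 = 5 → write 1 carry 2
  0×3+2 = 2 → write 0 carry 1
  1×3+1 = 4 → write 0 carry 2
  1×3+2 = 5 → write 1 carry 2
  1×3+2 = 5 → write 1 carry 2
  1×3+2 = 5 → write 1 carry 2
  1×3+2 = 5 → write 1 carry 2
  remaining carry: 10

0b101111001100011101011101000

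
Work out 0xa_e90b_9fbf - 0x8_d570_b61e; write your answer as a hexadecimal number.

Subtract column by column in base 16:
  f-e → 1
  b-1 → a
  f-6 → 9
  9-b → e (borrow)
  b-0-1 → a
  0-7 → 9 (borrow)
  9-5-1 → 3
  e-d → 1
  a-8 → 2

0x2139ae9a1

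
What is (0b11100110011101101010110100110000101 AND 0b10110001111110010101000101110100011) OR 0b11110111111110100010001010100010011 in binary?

0b11110111111110100010001110110010011

0b11100110011101101010110100110000101 AND 0b10110001111110010101000101110100011 = 0b10100000011100000000000100110000001.
Then OR with 0b11110111111110100010001010100010011.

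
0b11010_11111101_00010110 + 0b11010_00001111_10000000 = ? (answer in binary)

0b1101010000110010010110

Add column by column in base 2, right to left:
  0+0 = 0
  1+0 = 1
  1+0 = 1
  0+0 = 0
  1+0 = 1
  0+0 = 0
  0+0 = 0
  0+1 = 1
  1+1 = 0 carry 1
  0+1+1 = 0 carry 1
  1+1+1 = 1 carry 1
  1+1+1 = 1 carry 1
  1+0+1 = 0 carry 1
  1+0+1 = 0 carry 1
  1+0+1 = 0 carry 1
  1+0+1 = 0 carry 1
  0+0+1 = 1
  1+1 = 0 carry 1
  0+0+1 = 1
  1+1 = 0 carry 1
  1+1+1 = 1 carry 1
  final carry 1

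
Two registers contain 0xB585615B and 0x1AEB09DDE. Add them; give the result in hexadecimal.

0x26435FF39

Add column by column in base 16, right to left:
  B+E = 9 carry 1
  5+D+1 = 3 carry 1
  1+D+1 = F
  6+9 = F
  5+0 = 5
  8+B = 3 carry 1
  5+E+1 = 4 carry 1
  B+A+1 = 6 carry 1
  0+1+1 = 2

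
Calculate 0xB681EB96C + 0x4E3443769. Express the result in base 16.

Add column by column in base 16, right to left:
  C+9 = 5 carry 1
  6+6+1 = D
  9+7 = 0 carry 1
  B+3+1 = F
  E+4 = 2 carry 1
  1+4+1 = 6
  8+3 = B
  6+E = 4 carry 1
  B+4+1 = 0 carry 1
  final carry 1

0x104B62F0D5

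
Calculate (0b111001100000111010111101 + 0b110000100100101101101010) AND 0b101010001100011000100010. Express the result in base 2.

Add column by column in base 2, right to left:
  1+0 = 1
  0+1 = 1
  1+0 = 1
  1+1 = 0 carry 1
  1+0+1 = 0 carry 1
  1+1+1 = 1 carry 1
  0+1+1 = 0 carry 1
  1+0+1 = 0 carry 1
  0+1+1 = 0 carry 1
  1+1+1 = 1 carry 1
  1+0+1 = 0 carry 1
  1+1+1 = 1 carry 1
  0+0+1 = 1
  0+0 = 0
  0+1 = 1
  0+0 = 0
  0+0 = 0
  1+1 = 0 carry 1
  1+0+1 = 0 carry 1
  0+0+1 = 1
  0+0 = 0
  1+0 = 1
  1+1 = 0 carry 1
  1+1+1 = 1 carry 1
  final carry 1
Sum = 0b1101010000101101000100111; now AND with 0b101010001100011000100010:
  1101010000101101000100111
& 0101010001100011000100010
= 0101010000100001000100010

0b101010000100001000100010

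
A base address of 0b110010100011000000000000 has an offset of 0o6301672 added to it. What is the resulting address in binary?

0b111000111011001110111010

0o6301672 = 0b110011000001110111010 in binary.
Add column by column in base 2, right to left:
  0+0 = 0
  0+1 = 1
  0+0 = 0
  0+1 = 1
  0+1 = 1
  0+1 = 1
  0+0 = 0
  0+1 = 1
  0+1 = 1
  0+1 = 1
  0+0 = 0
  0+0 = 0
  1+0 = 1
  1+0 = 1
  0+0 = 0
  0+1 = 1
  0+1 = 1
  1+0 = 1
  0+0 = 0
  1+1 = 0 carry 1
  0+1+1 = 0 carry 1
  0+0+1 = 1
  1+0 = 1
  1+0 = 1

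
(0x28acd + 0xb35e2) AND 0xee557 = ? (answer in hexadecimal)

0xcc007

Add column by column in base 16, right to left:
  d+2 = f
  c+e = a carry 1
  a+5+1 = 0 carry 1
  8+3+1 = c
  2+b = d
Sum = 0xdc0af; now AND with 0xee557:
  d&e=c, c&e=c, 0&5=0, a&5=0, f&7=7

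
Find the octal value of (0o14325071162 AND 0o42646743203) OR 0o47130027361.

0o14325071162 AND 0o42646743203 = 0o00204041002.
Then OR with 0o47130027361.

0o47334067363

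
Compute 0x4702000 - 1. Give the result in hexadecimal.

0x4701FFF

The trailing 3 digits are 0, so subtracting 1 borrows through: they become F and the next digit up decrements.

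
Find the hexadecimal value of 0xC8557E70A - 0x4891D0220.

Subtract column by column in base 16:
  A-0 → A
  0-2 → E (borrow)
  7-2-1 → 4
  E-0 → E
  7-D → A (borrow)
  5-1-1 → 3
  5-9 → C (borrow)
  8-8-1 → F (borrow)
  C-4-1 → 7

0x7FC3AE4EA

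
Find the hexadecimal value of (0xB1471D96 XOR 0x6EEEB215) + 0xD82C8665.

0x1B7D635E8

First 0xB1471D96 XOR 0x6EEEB215 = 0xDFA9AF83.
Add column by column in base 16, right to left:
  3+5 = 8
  8+6 = E
  F+6 = 5 carry 1
  A+8+1 = 3 carry 1
  9+C+1 = 6 carry 1
  A+2+1 = D
  F+8 = 7 carry 1
  D+D+1 = B carry 1
  final carry 1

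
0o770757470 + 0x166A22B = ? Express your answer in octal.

0o1122500543

0x166A22B = 0o131521053 in octal.
Add column by column in base 8, right to left:
  0+3 = 3
  7+5 = 4 carry 1
  4+0+1 = 5
  7+1 = 0 carry 1
  5+2+1 = 0 carry 1
  7+5+1 = 5 carry 1
  0+1+1 = 2
  7+3 = 2 carry 1
  7+1+1 = 1 carry 1
  final carry 1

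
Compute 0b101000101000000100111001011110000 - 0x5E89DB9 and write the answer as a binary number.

0b100111111000110011101010100110111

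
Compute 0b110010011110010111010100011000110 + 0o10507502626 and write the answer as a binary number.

0o10507502626 = 0b1000101000111101000010110010110 in binary.
Add column by column in base 2, right to left:
  0+0 = 0
  1+1 = 0 carry 1
  1+1+1 = 1 carry 1
  0+0+1 = 1
  0+1 = 1
  0+0 = 0
  1+0 = 1
  1+1 = 0 carry 1
  0+1+1 = 0 carry 1
  0+0+1 = 1
  0+1 = 1
  1+0 = 1
  0+0 = 0
  1+0 = 1
  0+0 = 0
  1+1 = 0 carry 1
  1+0+1 = 0 carry 1
  1+1+1 = 1 carry 1
  0+1+1 = 0 carry 1
  1+1+1 = 1 carry 1
  0+1+1 = 0 carry 1
  0+0+1 = 1
  1+0 = 1
  1+0 = 1
  1+1 = 0 carry 1
  1+0+1 = 0 carry 1
  0+1+1 = 0 carry 1
  0+0+1 = 1
  1+0 = 1
  0+0 = 0
  0+1 = 1
  1+0 = 1
  1+0 = 1

0b111011000111010100010111001011100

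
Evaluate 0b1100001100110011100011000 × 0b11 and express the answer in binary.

0b100100100110011010101001000

Multiply each base-2 digit by 3, carrying:
  0×3 = 0 → write 0
  0×3 = 0 → write 0
  0×3 = 0 → write 0
  1×3 = 3 → write 1 carry 1
  1×3+1 = 4 → write 0 carry 2
  0×3+2 = 2 → write 0 carry 1
  0×3+1 = 1 → write 1
  0×3 = 0 → write 0
  1×3 = 3 → write 1 carry 1
  1×3+1 = 4 → write 0 carry 2
  1×3+2 = 5 → write 1 carry 2
  0×3+2 = 2 → write 0 carry 1
  0×3+1 = 1 → write 1
  1×3 = 3 → write 1 carry 1
  1×3+1 = 4 → write 0 carry 2
  0×3+2 = 2 → write 0 carry 1
  0×3+1 = 1 → write 1
  1×3 = 3 → write 1 carry 1
  1×3+1 = 4 → write 0 carry 2
  0×3+2 = 2 → write 0 carry 1
  0×3+1 = 1 → write 1
  0×3 = 0 → write 0
  0×3 = 0 → write 0
  1×3 = 3 → write 1 carry 1
  1×3+1 = 4 → write 0 carry 2
  remaining carry: 10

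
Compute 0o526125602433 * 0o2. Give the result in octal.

0o1254253405066

Multiply each base-8 digit by 2, carrying:
  3×2 = 6 → write 6
  3×2 = 6 → write 6
  4×2 = 8 → write 0 carry 1
  2×2+1 = 5 → write 5
  0×2 = 0 → write 0
  6×2 = 12 → write 4 carry 1
  5×2+1 = 11 → write 3 carry 1
  2×2+1 = 5 → write 5
  1×2 = 2 → write 2
  6×2 = 12 → write 4 carry 1
  2×2+1 = 5 → write 5
  5×2 = 10 → write 2 carry 1
  remaining carry: 1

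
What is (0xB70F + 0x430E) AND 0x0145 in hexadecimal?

0x5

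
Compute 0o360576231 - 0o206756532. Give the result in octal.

Subtract column by column in base 8:
  1-2 → 7 (borrow)
  3-3-1 → 7 (borrow)
  2-5-1 → 4 (borrow)
  6-6-1 → 7 (borrow)
  7-5-1 → 1
  5-7 → 6 (borrow)
  0-6-1 → 1 (borrow)
  6-0-1 → 5
  3-2 → 1

0o151617477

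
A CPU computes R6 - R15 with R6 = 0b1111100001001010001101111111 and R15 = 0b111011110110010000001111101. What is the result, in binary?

Subtract column by column in base 2:
  1-1 → 0
  1-0 → 1
  1-1 → 0
  1-1 → 0
  1-1 → 0
  1-1 → 0
  1-1 → 0
  0-0 → 0
  1-0 → 1
  1-0 → 1
  0-0 → 0
  0-0 → 0
  0-0 → 0
  1-1 → 0
  0-0 → 0
  1-0 → 1
  0-1 → 1 (borrow)
  0-1-1 → 0 (borrow)
  1-0-1 → 0
  0-1 → 1 (borrow)
  0-1-1 → 0 (borrow)
  0-1-1 → 0 (borrow)
  0-1-1 → 0 (borrow)
  1-0-1 → 0
  1-1 → 0
  1-1 → 0
  1-1 → 0
  1-0 → 1

0b1000000010011000001100000010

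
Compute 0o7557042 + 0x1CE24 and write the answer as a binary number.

0b1000001010110001000110

0o7557042 = 0b111101101111000100010 in binary.
0x1CE24 = 0b11100111000100100 in binary.
Add column by column in base 2, right to left:
  0+0 = 0
  1+0 = 1
  0+1 = 1
  0+0 = 0
  0+0 = 0
  1+1 = 0 carry 1
  0+0+1 = 1
  0+0 = 0
  0+0 = 0
  1+1 = 0 carry 1
  1+1+1 = 1 carry 1
  1+1+1 = 1 carry 1
  1+0+1 = 0 carry 1
  0+0+1 = 1
  1+1 = 0 carry 1
  1+1+1 = 1 carry 1
  0+1+1 = 0 carry 1
  1+0+1 = 0 carry 1
  1+0+1 = 0 carry 1
  1+0+1 = 0 carry 1
  1+0+1 = 0 carry 1
  final carry 1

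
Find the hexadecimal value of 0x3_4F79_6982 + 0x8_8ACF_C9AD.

Add column by column in base 16, right to left:
  2+D = F
  8+A = 2 carry 1
  9+9+1 = 3 carry 1
  6+C+1 = 3 carry 1
  9+F+1 = 9 carry 1
  7+C+1 = 4 carry 1
  F+A+1 = A carry 1
  4+8+1 = D
  3+8 = B

0xBDA49332F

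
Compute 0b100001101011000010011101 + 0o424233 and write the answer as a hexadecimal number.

0x88d938

0b100001101011000010011101 = 0x86b09d in hexadecimal.
0o424233 = 0x2289b in hexadecimal.
Add column by column in base 16, right to left:
  d+b = 8 carry 1
  9+9+1 = 3 carry 1
  0+8+1 = 9
  b+2 = d
  6+2 = 8
  8+0 = 8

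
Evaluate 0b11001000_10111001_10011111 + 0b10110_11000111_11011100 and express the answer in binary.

0b110111111000000101111011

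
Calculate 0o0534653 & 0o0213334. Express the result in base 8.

0o0010210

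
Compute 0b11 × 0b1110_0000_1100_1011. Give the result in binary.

Multiply each base-2 digit by 3, carrying:
  1×3 = 3 → write 1 carry 1
  1×3+1 = 4 → write 0 carry 2
  0×3+2 = 2 → write 0 carry 1
  1×3+1 = 4 → write 0 carry 2
  0×3+2 = 2 → write 0 carry 1
  0×3+1 = 1 → write 1
  1×3 = 3 → write 1 carry 1
  1×3+1 = 4 → write 0 carry 2
  0×3+2 = 2 → write 0 carry 1
  0×3+1 = 1 → write 1
  0×3 = 0 → write 0
  0×3 = 0 → write 0
  0×3 = 0 → write 0
  1×3 = 3 → write 1 carry 1
  1×3+1 = 4 → write 0 carry 2
  1×3+2 = 5 → write 1 carry 2
  remaining carry: 10

0b101010001001100001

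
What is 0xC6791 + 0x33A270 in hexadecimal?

0x400A01

Add column by column in base 16, right to left:
  1+0 = 1
  9+7 = 0 carry 1
  7+2+1 = A
  6+A = 0 carry 1
  C+3+1 = 0 carry 1
  0+3+1 = 4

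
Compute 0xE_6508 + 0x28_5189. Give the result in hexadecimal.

Add column by column in base 16, right to left:
  8+9 = 1 carry 1
  0+8+1 = 9
  5+1 = 6
  6+5 = B
  E+8 = 6 carry 1
  0+2+1 = 3

0x36B691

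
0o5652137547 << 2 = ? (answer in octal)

0o27250576634

2 bits is not a whole number of base-8 digits; in binary: 101110101010001011111101100111 << 2 = 10111010101000101111110110011100.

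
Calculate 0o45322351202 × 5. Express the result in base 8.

0o273034216212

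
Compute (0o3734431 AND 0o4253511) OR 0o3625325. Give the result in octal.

0o3734431 AND 0o4253511 = 0o0210411.
Then OR with 0o3625325.

0o3635735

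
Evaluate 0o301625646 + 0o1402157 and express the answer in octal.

0o303230025

Add column by column in base 8, right to left:
  6+7 = 5 carry 1
  4+5+1 = 2 carry 1
  6+1+1 = 0 carry 1
  5+2+1 = 0 carry 1
  2+0+1 = 3
  6+4 = 2 carry 1
  1+1+1 = 3
  0+0 = 0
  3+0 = 3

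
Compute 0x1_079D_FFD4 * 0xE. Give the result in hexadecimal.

Multiply each base-16 digit by 14, carrying:
  4×14 = 56 → write 8 carry 3
  D×14+3 = 185 → write 9 carry 11
  F×14+11 = 221 → write D carry 13
  F×14+13 = 223 → write F carry 13
  D×14+13 = 195 → write 3 carry 12
  9×14+12 = 138 → write A carry 8
  7×14+8 = 106 → write A carry 6
  0×14+6 = 6 → write 6
  1×14 = 14 → write E

0xE6AA3FD98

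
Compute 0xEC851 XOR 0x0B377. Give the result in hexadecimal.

0xE7B26

XOR each hex digit independently (no carries):
  E^0=E, C^B=7, 8^3=B, 5^7=2, 1^7=6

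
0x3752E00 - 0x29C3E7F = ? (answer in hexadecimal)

Subtract column by column in base 16:
  0-F → 1 (borrow)
  0-7-1 → 8 (borrow)
  E-E-1 → F (borrow)
  2-3-1 → E (borrow)
  5-C-1 → 8 (borrow)
  7-9-1 → D (borrow)
  3-2-1 → 0

0xD8EF81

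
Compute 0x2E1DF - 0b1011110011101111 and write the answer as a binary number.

0x2E1DF = 0b101110000111011111 in binary.
Subtract column by column in base 2:
  1-1 → 0
  1-1 → 0
  1-1 → 0
  1-1 → 0
  1-0 → 1
  0-1 → 1 (borrow)
  1-1-1 → 1 (borrow)
  1-1-1 → 1 (borrow)
  1-0-1 → 0
  0-0 → 0
  0-1 → 1 (borrow)
  0-1-1 → 0 (borrow)
  0-1-1 → 0 (borrow)
  1-1-1 → 1 (borrow)
  1-0-1 → 0
  1-1 → 0
  0-0 → 0
  1-0 → 1

0b100010010011110000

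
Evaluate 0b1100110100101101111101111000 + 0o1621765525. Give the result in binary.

0b11011000110101100101011001101

0o1621765525 = 0b1110010001111110101101010101 in binary.
Add column by column in base 2, right to left:
  0+1 = 1
  0+0 = 0
  0+1 = 1
  1+0 = 1
  1+1 = 0 carry 1
  1+0+1 = 0 carry 1
  1+1+1 = 1 carry 1
  0+0+1 = 1
  1+1 = 0 carry 1
  1+1+1 = 1 carry 1
  1+0+1 = 0 carry 1
  1+1+1 = 1 carry 1
  1+0+1 = 0 carry 1
  0+1+1 = 0 carry 1
  1+1+1 = 1 carry 1
  1+1+1 = 1 carry 1
  0+1+1 = 0 carry 1
  1+1+1 = 1 carry 1
  0+1+1 = 0 carry 1
  0+0+1 = 1
  1+0 = 1
  0+0 = 0
  1+1 = 0 carry 1
  1+0+1 = 0 carry 1
  0+0+1 = 1
  0+1 = 1
  1+1 = 0 carry 1
  1+1+1 = 1 carry 1
  final carry 1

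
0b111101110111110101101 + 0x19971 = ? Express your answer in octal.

0o10104436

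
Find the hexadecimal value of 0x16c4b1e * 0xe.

0x13ec1ba4

Multiply each base-16 digit by 14, carrying:
  e×14 = 196 → write 4 carry 12
  1×14+12 = 26 → write a carry 1
  b×14+1 = 155 → write b carry 9
  4×14+9 = 65 → write 1 carry 4
  c×14+4 = 172 → write c carry 10
  6×14+10 = 94 → write e carry 5
  1×14+5 = 19 → write 3 carry 1
  remaining carry: 1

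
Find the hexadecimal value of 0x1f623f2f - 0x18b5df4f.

Subtract column by column in base 16:
  f-f → 0
  2-4 → e (borrow)
  f-f-1 → f (borrow)
  3-d-1 → 5 (borrow)
  2-5-1 → c (borrow)
  6-b-1 → a (borrow)
  f-8-1 → 6
  1-1 → 0

0x6ac5fe0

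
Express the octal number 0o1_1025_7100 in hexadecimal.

Each octal digit is 3 bits: 1=001 1=001 0=000 2=010 5=101 7=111 1=001 0=000 0=000.
Group the bits into nibbles: 0001 0010 0001 0101 1110 0100 0000 → 1215E40.

0x1215E40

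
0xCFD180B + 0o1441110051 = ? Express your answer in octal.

0xCFD180B = 0o1477214013 in octal.
Add column by column in base 8, right to left:
  3+1 = 4
  1+5 = 6
  0+0 = 0
  4+0 = 4
  1+1 = 2
  2+1 = 3
  7+1 = 0 carry 1
  7+4+1 = 4 carry 1
  4+4+1 = 1 carry 1
  1+1+1 = 3

0o3140324064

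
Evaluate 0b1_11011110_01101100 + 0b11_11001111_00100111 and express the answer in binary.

0b1011010110110010011

Add column by column in base 2, right to left:
  0+1 = 1
  0+1 = 1
  1+1 = 0 carry 1
  1+0+1 = 0 carry 1
  0+0+1 = 1
  1+1 = 0 carry 1
  1+0+1 = 0 carry 1
  0+0+1 = 1
  0+1 = 1
  1+1 = 0 carry 1
  1+1+1 = 1 carry 1
  1+1+1 = 1 carry 1
  1+0+1 = 0 carry 1
  0+0+1 = 1
  1+1 = 0 carry 1
  1+1+1 = 1 carry 1
  1+1+1 = 1 carry 1
  0+1+1 = 0 carry 1
  final carry 1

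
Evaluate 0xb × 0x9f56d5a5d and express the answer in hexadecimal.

0x6d8bb2e1ff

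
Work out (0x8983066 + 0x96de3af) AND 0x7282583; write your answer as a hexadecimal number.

0x2000401

Add column by column in base 16, right to left:
  6+f = 5 carry 1
  6+a+1 = 1 carry 1
  0+3+1 = 4
  3+e = 1 carry 1
  8+d+1 = 6 carry 1
  9+6+1 = 0 carry 1
  8+9+1 = 2 carry 1
  final carry 1
Sum = 0x12061415; now AND with 0x7282583:
  1&0=0, 2&7=2, 0&2=0, 6&8=0, 1&2=0, 4&5=4, 1&8=0, 5&3=1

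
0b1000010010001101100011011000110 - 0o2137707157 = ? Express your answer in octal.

0o6061634127

0b1000010010001101100011011000110 = 0o10221543306 in octal.
Subtract column by column in base 8:
  6-7 → 7 (borrow)
  0-5-1 → 2 (borrow)
  3-1-1 → 1
  3-7 → 4 (borrow)
  4-0-1 → 3
  5-7 → 6 (borrow)
  1-7-1 → 1 (borrow)
  2-3-1 → 6 (borrow)
  2-1-1 → 0
  0-2 → 6 (borrow)
  1-0-1 → 0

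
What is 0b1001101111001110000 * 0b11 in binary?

Multiply each base-2 digit by 3, carrying:
  0×3 = 0 → write 0
  0×3 = 0 → write 0
  0×3 = 0 → write 0
  0×3 = 0 → write 0
  1×3 = 3 → write 1 carry 1
  1×3+1 = 4 → write 0 carry 2
  1×3+2 = 5 → write 1 carry 2
  0×3+2 = 2 → write 0 carry 1
  0×3+1 = 1 → write 1
  1×3 = 3 → write 1 carry 1
  1×3+1 = 4 → write 0 carry 2
  1×3+2 = 5 → write 1 carry 2
  1×3+2 = 5 → write 1 carry 2
  0×3+2 = 2 → write 0 carry 1
  1×3+1 = 4 → write 0 carry 2
  1×3+2 = 5 → write 1 carry 2
  0×3+2 = 2 → write 0 carry 1
  0×3+1 = 1 → write 1
  1×3 = 3 → write 1 carry 1
  remaining carry: 1

0b11101001101101010000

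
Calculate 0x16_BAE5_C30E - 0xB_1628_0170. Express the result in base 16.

0xBA4BDC19E

Subtract column by column in base 16:
  E-0 → E
  0-7 → 9 (borrow)
  3-1-1 → 1
  C-0 → C
  5-8 → D (borrow)
  E-2-1 → B
  A-6 → 4
  B-1 → A
  6-B → B (borrow)
  1-0-1 → 0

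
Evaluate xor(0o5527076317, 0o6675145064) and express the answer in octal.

XOR each oct digit independently (no carries):
  5^6=3, 5^6=3, 2^7=5, 7^5=2, 0^1=1, 7^4=3, 6^5=3, 3^0=3, 1^6=7, 7^4=3

0o3352133373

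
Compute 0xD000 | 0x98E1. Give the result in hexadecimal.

0xD8E1

OR each hex digit independently (no carries):
  D|9=D, 0|8=8, 0|E=E, 0|1=1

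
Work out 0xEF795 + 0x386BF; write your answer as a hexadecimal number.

Add column by column in base 16, right to left:
  5+F = 4 carry 1
  9+B+1 = 5 carry 1
  7+6+1 = E
  F+8 = 7 carry 1
  E+3+1 = 2 carry 1
  final carry 1

0x127E54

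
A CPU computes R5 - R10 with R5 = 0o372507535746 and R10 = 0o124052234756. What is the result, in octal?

0o246435300770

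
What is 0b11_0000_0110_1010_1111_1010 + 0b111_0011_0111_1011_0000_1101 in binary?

Add column by column in base 2, right to left:
  0+1 = 1
  1+0 = 1
  0+1 = 1
  1+1 = 0 carry 1
  1+0+1 = 0 carry 1
  1+0+1 = 0 carry 1
  1+0+1 = 0 carry 1
  1+0+1 = 0 carry 1
  0+1+1 = 0 carry 1
  1+1+1 = 1 carry 1
  0+0+1 = 1
  1+1 = 0 carry 1
  0+1+1 = 0 carry 1
  1+1+1 = 1 carry 1
  1+1+1 = 1 carry 1
  0+0+1 = 1
  0+1 = 1
  0+1 = 1
  0+0 = 0
  0+0 = 0
  1+1 = 0 carry 1
  1+1+1 = 1 carry 1
  0+1+1 = 0 carry 1
  final carry 1

0b101000111110011000000111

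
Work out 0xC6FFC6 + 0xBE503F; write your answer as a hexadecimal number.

Add column by column in base 16, right to left:
  6+F = 5 carry 1
  C+3+1 = 0 carry 1
  F+0+1 = 0 carry 1
  F+5+1 = 5 carry 1
  6+E+1 = 5 carry 1
  C+B+1 = 8 carry 1
  final carry 1

0x1855005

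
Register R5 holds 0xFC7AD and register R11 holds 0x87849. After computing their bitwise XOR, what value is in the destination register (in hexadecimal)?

0x7BFE4

XOR each hex digit independently (no carries):
  F^8=7, C^7=B, 7^8=F, A^4=E, D^9=4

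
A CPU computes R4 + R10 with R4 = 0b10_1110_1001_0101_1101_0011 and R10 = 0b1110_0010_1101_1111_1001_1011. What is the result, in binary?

0b1000100010111010101101110

Add column by column in base 2, right to left:
  1+1 = 0 carry 1
  1+1+1 = 1 carry 1
  0+0+1 = 1
  0+1 = 1
  1+1 = 0 carry 1
  0+0+1 = 1
  1+0 = 1
  1+1 = 0 carry 1
  1+1+1 = 1 carry 1
  0+1+1 = 0 carry 1
  1+1+1 = 1 carry 1
  0+1+1 = 0 carry 1
  1+1+1 = 1 carry 1
  0+0+1 = 1
  0+1 = 1
  1+1 = 0 carry 1
  0+0+1 = 1
  1+1 = 0 carry 1
  1+0+1 = 0 carry 1
  1+0+1 = 0 carry 1
  0+0+1 = 1
  1+1 = 0 carry 1
  0+1+1 = 0 carry 1
  0+1+1 = 0 carry 1
  final carry 1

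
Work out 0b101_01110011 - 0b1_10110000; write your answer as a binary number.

Subtract column by column in base 2:
  1-0 → 1
  1-0 → 1
  0-0 → 0
  0-0 → 0
  1-1 → 0
  1-1 → 0
  1-0 → 1
  0-1 → 1 (borrow)
  1-1-1 → 1 (borrow)
  0-0-1 → 1 (borrow)
  1-0-1 → 0

0b1111000011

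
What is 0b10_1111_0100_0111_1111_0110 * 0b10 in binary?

0b10111101000111111101100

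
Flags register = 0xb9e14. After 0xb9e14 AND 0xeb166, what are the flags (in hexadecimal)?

AND each hex digit independently (no carries):
  b&e=a, 9&b=9, e&1=0, 1&6=0, 4&6=4

0xa9004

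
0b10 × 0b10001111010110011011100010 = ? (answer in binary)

Multiply each base-2 digit by 2, carrying:
  0×2 = 0 → write 0
  1×2 = 2 → write 0 carry 1
  0×2+1 = 1 → write 1
  0×2 = 0 → write 0
  0×2 = 0 → write 0
  1×2 = 2 → write 0 carry 1
  1×2+1 = 3 → write 1 carry 1
  1×2+1 = 3 → write 1 carry 1
  0×2+1 = 1 → write 1
  1×2 = 2 → write 0 carry 1
  1×2+1 = 3 → write 1 carry 1
  0×2+1 = 1 → write 1
  0×2 = 0 → write 0
  1×2 = 2 → write 0 carry 1
  1×2+1 = 3 → write 1 carry 1
  0×2+1 = 1 → write 1
  1×2 = 2 → write 0 carry 1
  0×2+1 = 1 → write 1
  1×2 = 2 → write 0 carry 1
  1×2+1 = 3 → write 1 carry 1
  1×2+1 = 3 → write 1 carry 1
  1×2+1 = 3 → write 1 carry 1
  0×2+1 = 1 → write 1
  0×2 = 0 → write 0
  0×2 = 0 → write 0
  1×2 = 2 → write 0 carry 1
  remaining carry: 1

0b100011110101100110111000100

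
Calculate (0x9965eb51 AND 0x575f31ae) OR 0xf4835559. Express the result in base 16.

0x9965eb51 AND 0x575f31ae = 0x11452100.
Then OR with 0xf4835559.

0xf5c77559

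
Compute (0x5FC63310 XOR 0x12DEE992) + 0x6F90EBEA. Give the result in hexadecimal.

0xBCA9C66C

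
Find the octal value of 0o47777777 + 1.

The trailing 7 digits are 7 (max in base 8), so adding 1 cascades: they roll to 0 and the next digit up increments.

0o50000000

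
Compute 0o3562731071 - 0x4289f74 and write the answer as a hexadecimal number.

0x19a312c5

0o3562731071 = 0x1dcbb239 in hexadecimal.
Subtract column by column in base 16:
  9-4 → 5
  3-7 → c (borrow)
  2-f-1 → 2 (borrow)
  b-9-1 → 1
  b-8 → 3
  c-2 → a
  d-4 → 9
  1-0 → 1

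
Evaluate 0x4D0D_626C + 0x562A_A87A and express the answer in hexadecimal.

Add column by column in base 16, right to left:
  C+A = 6 carry 1
  6+7+1 = E
  2+8 = A
  6+A = 0 carry 1
  D+A+1 = 8 carry 1
  0+2+1 = 3
  D+6 = 3 carry 1
  4+5+1 = A

0xA3380AE6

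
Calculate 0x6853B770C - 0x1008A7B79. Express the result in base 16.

0x584B0FB93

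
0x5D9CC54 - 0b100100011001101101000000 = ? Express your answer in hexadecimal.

0x5483114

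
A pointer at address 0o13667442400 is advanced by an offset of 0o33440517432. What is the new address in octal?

0o47330162032

Add column by column in base 8, right to left:
  0+2 = 2
  0+3 = 3
  4+4 = 0 carry 1
  2+7+1 = 2 carry 1
  4+1+1 = 6
  4+5 = 1 carry 1
  7+0+1 = 0 carry 1
  6+4+1 = 3 carry 1
  6+4+1 = 3 carry 1
  3+3+1 = 7
  1+3 = 4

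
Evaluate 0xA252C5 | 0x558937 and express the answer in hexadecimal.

OR each hex digit independently (no carries):
  A|5=F, 2|5=7, 5|8=D, 2|9=B, C|3=F, 5|7=7

0xF7DBF7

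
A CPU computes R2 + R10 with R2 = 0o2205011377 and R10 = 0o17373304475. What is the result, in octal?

0o21600316074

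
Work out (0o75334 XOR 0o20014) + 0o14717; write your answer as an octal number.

First 0o75334 XOR 0o20014 = 0o55320.
Add column by column in base 8, right to left:
  0+7 = 7
  2+1 = 3
  3+7 = 2 carry 1
  5+4+1 = 2 carry 1
  5+1+1 = 7

0o72237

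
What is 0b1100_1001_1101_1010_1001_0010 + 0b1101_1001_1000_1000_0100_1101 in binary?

Add column by column in base 2, right to left:
  0+1 = 1
  1+0 = 1
  0+1 = 1
  0+1 = 1
  1+0 = 1
  0+0 = 0
  0+1 = 1
  1+0 = 1
  0+0 = 0
  1+0 = 1
  0+0 = 0
  1+1 = 0 carry 1
  1+0+1 = 0 carry 1
  0+0+1 = 1
  1+0 = 1
  1+1 = 0 carry 1
  1+1+1 = 1 carry 1
  0+0+1 = 1
  0+0 = 0
  1+1 = 0 carry 1
  0+1+1 = 0 carry 1
  0+0+1 = 1
  1+1 = 0 carry 1
  1+1+1 = 1 carry 1
  final carry 1

0b1101000110110001011011111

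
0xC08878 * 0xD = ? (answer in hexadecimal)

0x9C6EE18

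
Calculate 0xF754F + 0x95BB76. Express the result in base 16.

Add column by column in base 16, right to left:
  F+6 = 5 carry 1
  4+7+1 = C
  5+B = 0 carry 1
  7+B+1 = 3 carry 1
  F+5+1 = 5 carry 1
  0+9+1 = A

0xA530C5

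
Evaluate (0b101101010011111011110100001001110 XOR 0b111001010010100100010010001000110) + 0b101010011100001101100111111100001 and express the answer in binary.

0b111110011101101101001101111101001

First 0b101101010011111011110100001001110 XOR 0b111001010010100100010010001000110 = 0b010100000001011111100110000001000.
Add column by column in base 2, right to left:
  0+1 = 1
  0+0 = 0
  0+0 = 0
  1+0 = 1
  0+0 = 0
  0+1 = 1
  0+1 = 1
  0+1 = 1
  0+1 = 1
  0+1 = 1
  1+1 = 0 carry 1
  1+1+1 = 1 carry 1
  0+0+1 = 1
  0+0 = 0
  1+1 = 0 carry 1
  1+1+1 = 1 carry 1
  1+0+1 = 0 carry 1
  1+1+1 = 1 carry 1
  1+1+1 = 1 carry 1
  1+0+1 = 0 carry 1
  0+0+1 = 1
  1+0 = 1
  0+0 = 0
  0+1 = 1
  0+1 = 1
  0+1 = 1
  0+0 = 0
  0+0 = 0
  0+1 = 1
  1+0 = 1
  0+1 = 1
  1+0 = 1
  0+1 = 1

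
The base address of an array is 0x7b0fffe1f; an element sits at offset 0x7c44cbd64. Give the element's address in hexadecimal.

Add column by column in base 16, right to left:
  f+4 = 3 carry 1
  1+6+1 = 8
  e+d = b carry 1
  f+b+1 = b carry 1
  f+c+1 = c carry 1
  f+4+1 = 4 carry 1
  0+4+1 = 5
  b+c = 7 carry 1
  7+7+1 = f

0xf754cbb83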